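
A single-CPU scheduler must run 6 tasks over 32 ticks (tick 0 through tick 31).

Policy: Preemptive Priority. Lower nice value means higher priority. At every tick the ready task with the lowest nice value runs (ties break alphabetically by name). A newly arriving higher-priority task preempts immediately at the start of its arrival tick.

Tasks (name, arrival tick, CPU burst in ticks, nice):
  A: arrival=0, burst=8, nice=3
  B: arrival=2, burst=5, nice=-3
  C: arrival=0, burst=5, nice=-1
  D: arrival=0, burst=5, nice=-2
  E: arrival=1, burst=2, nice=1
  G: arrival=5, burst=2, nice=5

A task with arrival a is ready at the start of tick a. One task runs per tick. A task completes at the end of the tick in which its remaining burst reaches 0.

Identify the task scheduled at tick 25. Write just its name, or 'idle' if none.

t=0: ready={A,C,D} → run D
t=1: ready={A,C,D,E} → run D
t=2: ready={A,B,C,D,E} → run B
t=3: ready={A,B,C,D,E} → run B
t=4: ready={A,B,C,D,E} → run B
t=5: ready={A,B,C,D,E,G} → run B
t=6: ready={A,B,C,D,E,G} → run B
t=7: ready={A,C,D,E,G} → run D
t=8: ready={A,C,D,E,G} → run D
t=9: ready={A,C,D,E,G} → run D
t=10: ready={A,C,E,G} → run C
t=11: ready={A,C,E,G} → run C
t=12: ready={A,C,E,G} → run C
t=13: ready={A,C,E,G} → run C
t=14: ready={A,C,E,G} → run C
t=15: ready={A,E,G} → run E
t=16: ready={A,E,G} → run E
t=17: ready={A,G} → run A
t=18: ready={A,G} → run A
t=19: ready={A,G} → run A
t=20: ready={A,G} → run A
t=21: ready={A,G} → run A
t=22: ready={A,G} → run A
t=23: ready={A,G} → run A
t=24: ready={A,G} → run A
t=25: ready={G} → run G
t=26: ready={G} → run G
t=27: (idle)
t=28: (idle)
t=29: (idle)
t=30: (idle)
t=31: (idle)

running at tick 25 = G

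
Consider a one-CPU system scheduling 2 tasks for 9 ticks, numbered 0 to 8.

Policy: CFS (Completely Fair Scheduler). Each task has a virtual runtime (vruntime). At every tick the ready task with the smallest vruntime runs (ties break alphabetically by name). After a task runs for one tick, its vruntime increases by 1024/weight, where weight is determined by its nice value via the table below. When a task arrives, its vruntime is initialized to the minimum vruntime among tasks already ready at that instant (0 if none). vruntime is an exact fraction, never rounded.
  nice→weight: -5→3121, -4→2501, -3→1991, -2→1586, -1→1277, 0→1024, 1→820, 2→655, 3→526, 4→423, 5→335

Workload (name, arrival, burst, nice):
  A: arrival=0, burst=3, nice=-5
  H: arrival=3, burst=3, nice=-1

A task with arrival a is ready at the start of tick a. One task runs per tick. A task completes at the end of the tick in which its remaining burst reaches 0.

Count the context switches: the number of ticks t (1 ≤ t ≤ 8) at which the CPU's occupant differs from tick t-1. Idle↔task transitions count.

t=0: vr[A=0] → run A
t=1: vr[A=1024/3121] → run A
t=2: vr[A=2048/3121] → run A
t=3: vr[H=0] → run H
t=4: vr[H=1024/1277] → run H
t=5: vr[H=2048/1277] → run H
t=6: (idle)
t=7: (idle)
t=8: (idle)

context switches = 2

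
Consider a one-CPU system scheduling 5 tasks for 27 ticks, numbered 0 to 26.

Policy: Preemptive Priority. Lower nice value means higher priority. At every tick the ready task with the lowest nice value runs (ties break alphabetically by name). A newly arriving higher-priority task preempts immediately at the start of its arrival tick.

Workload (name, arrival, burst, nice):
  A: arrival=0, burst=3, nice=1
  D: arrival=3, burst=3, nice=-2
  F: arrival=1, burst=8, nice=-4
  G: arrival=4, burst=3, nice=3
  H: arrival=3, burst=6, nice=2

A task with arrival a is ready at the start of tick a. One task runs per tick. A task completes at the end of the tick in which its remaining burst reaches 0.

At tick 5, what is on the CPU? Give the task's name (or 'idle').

t=0: ready={A} → run A
t=1: ready={A,F} → run F
t=2: ready={A,F} → run F
t=3: ready={A,D,F,H} → run F
t=4: ready={A,D,F,G,H} → run F
t=5: ready={A,D,F,G,H} → run F
t=6: ready={A,D,F,G,H} → run F
t=7: ready={A,D,F,G,H} → run F
t=8: ready={A,D,F,G,H} → run F
t=9: ready={A,D,G,H} → run D
t=10: ready={A,D,G,H} → run D
t=11: ready={A,D,G,H} → run D
t=12: ready={A,G,H} → run A
t=13: ready={A,G,H} → run A
t=14: ready={G,H} → run H
t=15: ready={G,H} → run H
t=16: ready={G,H} → run H
t=17: ready={G,H} → run H
t=18: ready={G,H} → run H
t=19: ready={G,H} → run H
t=20: ready={G} → run G
t=21: ready={G} → run G
t=22: ready={G} → run G
t=23: (idle)
t=24: (idle)
t=25: (idle)
t=26: (idle)

running at tick 5 = F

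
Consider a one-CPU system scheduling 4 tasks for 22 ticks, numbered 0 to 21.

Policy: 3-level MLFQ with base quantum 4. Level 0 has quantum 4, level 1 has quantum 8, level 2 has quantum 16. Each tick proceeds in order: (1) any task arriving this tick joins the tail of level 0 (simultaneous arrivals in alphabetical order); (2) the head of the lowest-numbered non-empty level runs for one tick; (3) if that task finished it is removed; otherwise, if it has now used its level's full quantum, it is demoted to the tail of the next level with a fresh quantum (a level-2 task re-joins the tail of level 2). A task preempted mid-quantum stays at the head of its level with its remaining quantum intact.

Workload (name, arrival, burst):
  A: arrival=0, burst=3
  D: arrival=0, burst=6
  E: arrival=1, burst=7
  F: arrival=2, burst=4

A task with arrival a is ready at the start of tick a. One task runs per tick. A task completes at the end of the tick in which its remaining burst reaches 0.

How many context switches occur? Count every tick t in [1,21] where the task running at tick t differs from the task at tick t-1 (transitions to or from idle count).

t=0: L0/L1/L2 = AD/-/- → run A
t=1: L0/L1/L2 = ADE/-/- → run A
t=2: L0/L1/L2 = ADEF/-/- → run A
t=3: L0/L1/L2 = DEF/-/- → run D
t=4: L0/L1/L2 = DEF/-/- → run D
t=5: L0/L1/L2 = DEF/-/- → run D
t=6: L0/L1/L2 = DEF/-/- → run D
t=7: L0/L1/L2 = EF/D/- → run E
t=8: L0/L1/L2 = EF/D/- → run E
t=9: L0/L1/L2 = EF/D/- → run E
t=10: L0/L1/L2 = EF/D/- → run E
t=11: L0/L1/L2 = F/DE/- → run F
t=12: L0/L1/L2 = F/DE/- → run F
t=13: L0/L1/L2 = F/DE/- → run F
t=14: L0/L1/L2 = F/DE/- → run F
t=15: L0/L1/L2 = -/DE/- → run D
t=16: L0/L1/L2 = -/DE/- → run D
t=17: L0/L1/L2 = -/E/- → run E
t=18: L0/L1/L2 = -/E/- → run E
t=19: L0/L1/L2 = -/E/- → run E
t=20: (idle)
t=21: (idle)

context switches = 6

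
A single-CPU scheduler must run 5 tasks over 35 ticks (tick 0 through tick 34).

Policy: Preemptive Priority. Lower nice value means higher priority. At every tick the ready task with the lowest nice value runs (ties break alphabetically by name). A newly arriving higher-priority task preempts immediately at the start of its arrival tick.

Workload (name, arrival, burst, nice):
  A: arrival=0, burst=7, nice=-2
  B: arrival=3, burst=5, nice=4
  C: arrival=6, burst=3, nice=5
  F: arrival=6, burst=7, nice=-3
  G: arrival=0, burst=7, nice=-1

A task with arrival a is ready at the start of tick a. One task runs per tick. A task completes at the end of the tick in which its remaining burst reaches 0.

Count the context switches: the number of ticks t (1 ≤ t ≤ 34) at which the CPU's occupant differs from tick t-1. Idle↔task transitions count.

t=0: ready={A,G} → run A
t=1: ready={A,G} → run A
t=2: ready={A,G} → run A
t=3: ready={A,B,G} → run A
t=4: ready={A,B,G} → run A
t=5: ready={A,B,G} → run A
t=6: ready={A,B,C,F,G} → run F
t=7: ready={A,B,C,F,G} → run F
t=8: ready={A,B,C,F,G} → run F
t=9: ready={A,B,C,F,G} → run F
t=10: ready={A,B,C,F,G} → run F
t=11: ready={A,B,C,F,G} → run F
t=12: ready={A,B,C,F,G} → run F
t=13: ready={A,B,C,G} → run A
t=14: ready={B,C,G} → run G
t=15: ready={B,C,G} → run G
t=16: ready={B,C,G} → run G
t=17: ready={B,C,G} → run G
t=18: ready={B,C,G} → run G
t=19: ready={B,C,G} → run G
t=20: ready={B,C,G} → run G
t=21: ready={B,C} → run B
t=22: ready={B,C} → run B
t=23: ready={B,C} → run B
t=24: ready={B,C} → run B
t=25: ready={B,C} → run B
t=26: ready={C} → run C
t=27: ready={C} → run C
t=28: ready={C} → run C
t=29: (idle)
t=30: (idle)
t=31: (idle)
t=32: (idle)
t=33: (idle)
t=34: (idle)

context switches = 6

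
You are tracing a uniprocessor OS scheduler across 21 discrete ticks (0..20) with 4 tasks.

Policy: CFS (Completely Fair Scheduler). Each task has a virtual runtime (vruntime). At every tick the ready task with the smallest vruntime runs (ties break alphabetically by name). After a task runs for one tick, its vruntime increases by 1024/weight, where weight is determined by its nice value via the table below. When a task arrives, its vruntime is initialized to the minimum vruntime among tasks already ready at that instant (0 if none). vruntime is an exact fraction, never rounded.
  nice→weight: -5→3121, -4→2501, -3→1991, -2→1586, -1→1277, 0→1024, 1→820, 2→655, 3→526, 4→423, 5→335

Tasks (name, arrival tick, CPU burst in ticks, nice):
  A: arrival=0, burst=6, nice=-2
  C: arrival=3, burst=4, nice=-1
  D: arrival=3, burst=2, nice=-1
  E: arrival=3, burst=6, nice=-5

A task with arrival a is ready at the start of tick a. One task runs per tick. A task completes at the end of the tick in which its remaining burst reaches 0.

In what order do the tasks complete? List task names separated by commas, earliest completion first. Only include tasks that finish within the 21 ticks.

t=0: vr[A=0] → run A
t=1: vr[A=512/793] → run A
t=2: vr[A=1024/793] → run A
t=3: vr[A=1536/793 C=1536/793 D=1536/793 E=1536/793] → run A
t=4: vr[A=2048/793 C=1536/793 D=1536/793 E=1536/793] → run C
t=5: vr[A=2048/793 C=2773504/1012661 D=1536/793 E=1536/793] → run D
t=6: vr[A=2048/793 C=2773504/1012661 D=2773504/1012661 E=1536/793] → run E
t=7: vr[A=2048/793 C=2773504/1012661 D=2773504/1012661 E=5605888/2474953] → run E
t=8: vr[A=2048/793 C=2773504/1012661 D=2773504/1012661 E=6417920/2474953] → run A
t=9: vr[A=2560/793 C=2773504/1012661 D=2773504/1012661 E=6417920/2474953] → run E
t=10: vr[A=2560/793 C=2773504/1012661 D=2773504/1012661 E=7229952/2474953] → run C
t=11: vr[A=2560/793 C=3585536/1012661 D=2773504/1012661 E=7229952/2474953] → run D
t=12: vr[A=2560/793 C=3585536/1012661 E=7229952/2474953] → run E
t=13: vr[A=2560/793 C=3585536/1012661 E=8041984/2474953] → run A
t=14: vr[C=3585536/1012661 E=8041984/2474953] → run E
t=15: vr[C=3585536/1012661 E=8854016/2474953] → run C
t=16: vr[C=4397568/1012661 E=8854016/2474953] → run E
t=17: vr[C=4397568/1012661] → run C
t=18: (idle)
t=19: (idle)
t=20: (idle)

completion order = D, A, E, C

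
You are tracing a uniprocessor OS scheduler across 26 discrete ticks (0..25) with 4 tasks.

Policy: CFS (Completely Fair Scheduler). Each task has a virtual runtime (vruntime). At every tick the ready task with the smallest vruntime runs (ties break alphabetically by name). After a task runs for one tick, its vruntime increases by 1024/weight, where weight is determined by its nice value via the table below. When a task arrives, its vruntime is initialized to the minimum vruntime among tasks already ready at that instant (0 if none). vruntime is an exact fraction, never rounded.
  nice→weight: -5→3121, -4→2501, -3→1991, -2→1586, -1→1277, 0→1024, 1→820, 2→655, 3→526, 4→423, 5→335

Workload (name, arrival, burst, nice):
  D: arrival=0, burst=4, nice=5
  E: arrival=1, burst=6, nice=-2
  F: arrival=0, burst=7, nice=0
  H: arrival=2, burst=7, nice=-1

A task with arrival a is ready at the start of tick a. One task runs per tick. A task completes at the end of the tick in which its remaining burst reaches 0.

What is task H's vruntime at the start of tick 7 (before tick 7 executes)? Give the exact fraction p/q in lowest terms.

vruntime(H, start of tick 7) = 2048/1277

t=0: vr[D=0 F=0] → run D
t=1: vr[D=1024/335 E=0 F=0] → run E
t=2: vr[D=1024/335 E=512/793 F=0 H=0] → run F
t=3: vr[D=1024/335 E=512/793 F=1 H=0] → run H
t=4: vr[D=1024/335 E=512/793 F=1 H=1024/1277] → run E
t=5: vr[D=1024/335 E=1024/793 F=1 H=1024/1277] → run H
t=6: vr[D=1024/335 E=1024/793 F=1 H=2048/1277] → run F
t=7: vr[D=1024/335 E=1024/793 F=2 H=2048/1277] → run E
t=8: vr[D=1024/335 E=1536/793 F=2 H=2048/1277] → run H
t=9: vr[D=1024/335 E=1536/793 F=2 H=3072/1277] → run E
t=10: vr[D=1024/335 E=2048/793 F=2 H=3072/1277] → run F
t=11: vr[D=1024/335 E=2048/793 F=3 H=3072/1277] → run H
t=12: vr[D=1024/335 E=2048/793 F=3 H=4096/1277] → run E
t=13: vr[D=1024/335 E=2560/793 F=3 H=4096/1277] → run F
t=14: vr[D=1024/335 E=2560/793 F=4 H=4096/1277] → run D
t=15: vr[D=2048/335 E=2560/793 F=4 H=4096/1277] → run H
t=16: vr[D=2048/335 E=2560/793 F=4 H=5120/1277] → run E
t=17: vr[D=2048/335 F=4 H=5120/1277] → run F
t=18: vr[D=2048/335 F=5 H=5120/1277] → run H
t=19: vr[D=2048/335 F=5 H=6144/1277] → run H
t=20: vr[D=2048/335 F=5] → run F
t=21: vr[D=2048/335 F=6] → run F
t=22: vr[D=2048/335] → run D
t=23: vr[D=3072/335] → run D
t=24: (idle)
t=25: (idle)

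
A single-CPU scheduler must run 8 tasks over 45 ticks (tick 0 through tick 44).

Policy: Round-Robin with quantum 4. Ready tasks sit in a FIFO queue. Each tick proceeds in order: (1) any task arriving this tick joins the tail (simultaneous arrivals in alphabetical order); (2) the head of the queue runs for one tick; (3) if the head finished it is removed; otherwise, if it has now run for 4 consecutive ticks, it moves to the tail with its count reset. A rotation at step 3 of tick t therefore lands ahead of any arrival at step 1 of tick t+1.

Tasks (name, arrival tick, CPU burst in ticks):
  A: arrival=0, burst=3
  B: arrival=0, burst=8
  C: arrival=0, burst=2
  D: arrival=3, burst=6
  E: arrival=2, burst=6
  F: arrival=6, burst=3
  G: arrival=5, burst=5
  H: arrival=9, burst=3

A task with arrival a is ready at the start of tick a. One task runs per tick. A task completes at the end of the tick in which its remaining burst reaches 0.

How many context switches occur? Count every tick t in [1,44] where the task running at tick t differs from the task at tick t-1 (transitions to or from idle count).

t=0: queue=[A,B,C] q_used=0 → run A
t=1: queue=[A,B,C] q_used=1 → run A
t=2: queue=[A,B,C,E] q_used=2 → run A
t=3: queue=[B,C,E,D] q_used=0 → run B
t=4: queue=[B,C,E,D] q_used=1 → run B
t=5: queue=[B,C,E,D,G] q_used=2 → run B
t=6: queue=[B,C,E,D,G,F] q_used=3 → run B
t=7: queue=[C,E,D,G,F,B] q_used=0 → run C
t=8: queue=[C,E,D,G,F,B] q_used=1 → run C
t=9: queue=[E,D,G,F,B,H] q_used=0 → run E
t=10: queue=[E,D,G,F,B,H] q_used=1 → run E
t=11: queue=[E,D,G,F,B,H] q_used=2 → run E
t=12: queue=[E,D,G,F,B,H] q_used=3 → run E
t=13: queue=[D,G,F,B,H,E] q_used=0 → run D
t=14: queue=[D,G,F,B,H,E] q_used=1 → run D
t=15: queue=[D,G,F,B,H,E] q_used=2 → run D
t=16: queue=[D,G,F,B,H,E] q_used=3 → run D
t=17: queue=[G,F,B,H,E,D] q_used=0 → run G
t=18: queue=[G,F,B,H,E,D] q_used=1 → run G
t=19: queue=[G,F,B,H,E,D] q_used=2 → run G
t=20: queue=[G,F,B,H,E,D] q_used=3 → run G
t=21: queue=[F,B,H,E,D,G] q_used=0 → run F
t=22: queue=[F,B,H,E,D,G] q_used=1 → run F
t=23: queue=[F,B,H,E,D,G] q_used=2 → run F
t=24: queue=[B,H,E,D,G] q_used=0 → run B
t=25: queue=[B,H,E,D,G] q_used=1 → run B
t=26: queue=[B,H,E,D,G] q_used=2 → run B
t=27: queue=[B,H,E,D,G] q_used=3 → run B
t=28: queue=[H,E,D,G] q_used=0 → run H
t=29: queue=[H,E,D,G] q_used=1 → run H
t=30: queue=[H,E,D,G] q_used=2 → run H
t=31: queue=[E,D,G] q_used=0 → run E
t=32: queue=[E,D,G] q_used=1 → run E
t=33: queue=[D,G] q_used=0 → run D
t=34: queue=[D,G] q_used=1 → run D
t=35: queue=[G] q_used=0 → run G
t=36: (idle)
t=37: (idle)
t=38: (idle)
t=39: (idle)
t=40: (idle)
t=41: (idle)
t=42: (idle)
t=43: (idle)
t=44: (idle)

context switches = 12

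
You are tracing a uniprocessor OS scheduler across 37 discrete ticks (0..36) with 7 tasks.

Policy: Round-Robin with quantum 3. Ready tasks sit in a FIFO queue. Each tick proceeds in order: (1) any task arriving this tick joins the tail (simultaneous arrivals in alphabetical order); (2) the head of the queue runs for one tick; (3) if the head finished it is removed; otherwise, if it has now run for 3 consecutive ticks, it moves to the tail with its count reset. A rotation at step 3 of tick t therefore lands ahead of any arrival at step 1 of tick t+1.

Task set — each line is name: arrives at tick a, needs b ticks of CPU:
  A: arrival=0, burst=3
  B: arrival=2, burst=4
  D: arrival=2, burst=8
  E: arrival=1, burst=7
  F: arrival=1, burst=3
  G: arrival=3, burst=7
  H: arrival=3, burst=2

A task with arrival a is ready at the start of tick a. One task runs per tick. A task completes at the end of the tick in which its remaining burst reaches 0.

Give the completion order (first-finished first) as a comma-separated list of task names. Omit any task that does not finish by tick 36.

t=0: queue=[A] q_used=0 → run A
t=1: queue=[A,E,F] q_used=1 → run A
t=2: queue=[A,E,F,B,D] q_used=2 → run A
t=3: queue=[E,F,B,D,G,H] q_used=0 → run E
t=4: queue=[E,F,B,D,G,H] q_used=1 → run E
t=5: queue=[E,F,B,D,G,H] q_used=2 → run E
t=6: queue=[F,B,D,G,H,E] q_used=0 → run F
t=7: queue=[F,B,D,G,H,E] q_used=1 → run F
t=8: queue=[F,B,D,G,H,E] q_used=2 → run F
t=9: queue=[B,D,G,H,E] q_used=0 → run B
t=10: queue=[B,D,G,H,E] q_used=1 → run B
t=11: queue=[B,D,G,H,E] q_used=2 → run B
t=12: queue=[D,G,H,E,B] q_used=0 → run D
t=13: queue=[D,G,H,E,B] q_used=1 → run D
t=14: queue=[D,G,H,E,B] q_used=2 → run D
t=15: queue=[G,H,E,B,D] q_used=0 → run G
t=16: queue=[G,H,E,B,D] q_used=1 → run G
t=17: queue=[G,H,E,B,D] q_used=2 → run G
t=18: queue=[H,E,B,D,G] q_used=0 → run H
t=19: queue=[H,E,B,D,G] q_used=1 → run H
t=20: queue=[E,B,D,G] q_used=0 → run E
t=21: queue=[E,B,D,G] q_used=1 → run E
t=22: queue=[E,B,D,G] q_used=2 → run E
t=23: queue=[B,D,G,E] q_used=0 → run B
t=24: queue=[D,G,E] q_used=0 → run D
t=25: queue=[D,G,E] q_used=1 → run D
t=26: queue=[D,G,E] q_used=2 → run D
t=27: queue=[G,E,D] q_used=0 → run G
t=28: queue=[G,E,D] q_used=1 → run G
t=29: queue=[G,E,D] q_used=2 → run G
t=30: queue=[E,D,G] q_used=0 → run E
t=31: queue=[D,G] q_used=0 → run D
t=32: queue=[D,G] q_used=1 → run D
t=33: queue=[G] q_used=0 → run G
t=34: (idle)
t=35: (idle)
t=36: (idle)

completion order = A, F, H, B, E, D, G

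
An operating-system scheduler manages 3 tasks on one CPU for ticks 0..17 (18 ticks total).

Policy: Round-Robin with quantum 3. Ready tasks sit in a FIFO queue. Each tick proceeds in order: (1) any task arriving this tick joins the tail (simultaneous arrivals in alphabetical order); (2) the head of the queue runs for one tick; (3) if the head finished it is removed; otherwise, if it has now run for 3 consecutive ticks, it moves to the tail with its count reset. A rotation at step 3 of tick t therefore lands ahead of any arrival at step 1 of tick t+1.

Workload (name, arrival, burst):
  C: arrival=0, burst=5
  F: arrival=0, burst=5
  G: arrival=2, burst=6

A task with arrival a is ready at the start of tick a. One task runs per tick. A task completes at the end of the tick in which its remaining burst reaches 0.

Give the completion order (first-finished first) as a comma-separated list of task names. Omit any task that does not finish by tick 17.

completion order = C, F, G

t=0: queue=[C,F] q_used=0 → run C
t=1: queue=[C,F] q_used=1 → run C
t=2: queue=[C,F,G] q_used=2 → run C
t=3: queue=[F,G,C] q_used=0 → run F
t=4: queue=[F,G,C] q_used=1 → run F
t=5: queue=[F,G,C] q_used=2 → run F
t=6: queue=[G,C,F] q_used=0 → run G
t=7: queue=[G,C,F] q_used=1 → run G
t=8: queue=[G,C,F] q_used=2 → run G
t=9: queue=[C,F,G] q_used=0 → run C
t=10: queue=[C,F,G] q_used=1 → run C
t=11: queue=[F,G] q_used=0 → run F
t=12: queue=[F,G] q_used=1 → run F
t=13: queue=[G] q_used=0 → run G
t=14: queue=[G] q_used=1 → run G
t=15: queue=[G] q_used=2 → run G
t=16: (idle)
t=17: (idle)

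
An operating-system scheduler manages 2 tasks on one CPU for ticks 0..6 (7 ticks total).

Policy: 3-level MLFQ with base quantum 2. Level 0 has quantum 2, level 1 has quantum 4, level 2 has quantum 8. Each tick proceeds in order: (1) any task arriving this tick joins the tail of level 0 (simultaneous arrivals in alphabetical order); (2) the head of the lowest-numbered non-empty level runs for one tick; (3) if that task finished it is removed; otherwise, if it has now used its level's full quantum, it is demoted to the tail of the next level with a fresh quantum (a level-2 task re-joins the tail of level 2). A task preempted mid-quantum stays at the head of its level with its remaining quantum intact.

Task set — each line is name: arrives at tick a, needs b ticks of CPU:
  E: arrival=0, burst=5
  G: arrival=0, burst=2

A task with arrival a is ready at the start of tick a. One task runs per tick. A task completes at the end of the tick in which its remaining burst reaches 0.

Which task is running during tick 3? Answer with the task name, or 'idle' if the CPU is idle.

running at tick 3 = G

t=0: L0/L1/L2 = EG/-/- → run E
t=1: L0/L1/L2 = EG/-/- → run E
t=2: L0/L1/L2 = G/E/- → run G
t=3: L0/L1/L2 = G/E/- → run G
t=4: L0/L1/L2 = -/E/- → run E
t=5: L0/L1/L2 = -/E/- → run E
t=6: L0/L1/L2 = -/E/- → run E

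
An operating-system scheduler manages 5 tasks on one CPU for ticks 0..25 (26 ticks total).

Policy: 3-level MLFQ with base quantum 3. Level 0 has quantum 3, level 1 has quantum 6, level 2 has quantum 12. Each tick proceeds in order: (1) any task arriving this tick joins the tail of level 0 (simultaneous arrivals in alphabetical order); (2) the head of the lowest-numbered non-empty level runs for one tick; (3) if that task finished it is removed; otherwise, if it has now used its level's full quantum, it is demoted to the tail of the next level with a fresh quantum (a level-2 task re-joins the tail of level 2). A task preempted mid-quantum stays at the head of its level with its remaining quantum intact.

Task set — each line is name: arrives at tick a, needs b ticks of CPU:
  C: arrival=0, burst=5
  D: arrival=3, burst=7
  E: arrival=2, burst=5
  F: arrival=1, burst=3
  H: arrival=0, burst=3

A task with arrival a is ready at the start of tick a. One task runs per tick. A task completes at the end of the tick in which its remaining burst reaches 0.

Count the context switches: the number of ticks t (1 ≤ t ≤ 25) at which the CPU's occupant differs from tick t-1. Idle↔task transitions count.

t=0: L0/L1/L2 = CH/-/- → run C
t=1: L0/L1/L2 = CHF/-/- → run C
t=2: L0/L1/L2 = CHFE/-/- → run C
t=3: L0/L1/L2 = HFED/C/- → run H
t=4: L0/L1/L2 = HFED/C/- → run H
t=5: L0/L1/L2 = HFED/C/- → run H
t=6: L0/L1/L2 = FED/C/- → run F
t=7: L0/L1/L2 = FED/C/- → run F
t=8: L0/L1/L2 = FED/C/- → run F
t=9: L0/L1/L2 = ED/C/- → run E
t=10: L0/L1/L2 = ED/C/- → run E
t=11: L0/L1/L2 = ED/C/- → run E
t=12: L0/L1/L2 = D/CE/- → run D
t=13: L0/L1/L2 = D/CE/- → run D
t=14: L0/L1/L2 = D/CE/- → run D
t=15: L0/L1/L2 = -/CED/- → run C
t=16: L0/L1/L2 = -/CED/- → run C
t=17: L0/L1/L2 = -/ED/- → run E
t=18: L0/L1/L2 = -/ED/- → run E
t=19: L0/L1/L2 = -/D/- → run D
t=20: L0/L1/L2 = -/D/- → run D
t=21: L0/L1/L2 = -/D/- → run D
t=22: L0/L1/L2 = -/D/- → run D
t=23: (idle)
t=24: (idle)
t=25: (idle)

context switches = 8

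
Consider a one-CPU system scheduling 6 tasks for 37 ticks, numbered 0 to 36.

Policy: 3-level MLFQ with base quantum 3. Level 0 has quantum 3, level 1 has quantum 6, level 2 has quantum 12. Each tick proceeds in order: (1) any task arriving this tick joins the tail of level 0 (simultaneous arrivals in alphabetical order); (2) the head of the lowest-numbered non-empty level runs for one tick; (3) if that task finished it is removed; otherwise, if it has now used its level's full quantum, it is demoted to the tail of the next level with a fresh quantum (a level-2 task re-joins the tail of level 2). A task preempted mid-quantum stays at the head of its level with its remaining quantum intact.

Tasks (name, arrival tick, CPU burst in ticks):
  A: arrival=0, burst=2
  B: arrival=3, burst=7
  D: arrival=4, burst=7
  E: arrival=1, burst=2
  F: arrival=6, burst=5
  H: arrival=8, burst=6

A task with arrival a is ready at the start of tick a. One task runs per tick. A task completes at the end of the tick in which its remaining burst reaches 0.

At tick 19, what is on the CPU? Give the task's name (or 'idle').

t=0: L0/L1/L2 = A/-/- → run A
t=1: L0/L1/L2 = AE/-/- → run A
t=2: L0/L1/L2 = E/-/- → run E
t=3: L0/L1/L2 = EB/-/- → run E
t=4: L0/L1/L2 = BD/-/- → run B
t=5: L0/L1/L2 = BD/-/- → run B
t=6: L0/L1/L2 = BDF/-/- → run B
t=7: L0/L1/L2 = DF/B/- → run D
t=8: L0/L1/L2 = DFH/B/- → run D
t=9: L0/L1/L2 = DFH/B/- → run D
t=10: L0/L1/L2 = FH/BD/- → run F
t=11: L0/L1/L2 = FH/BD/- → run F
t=12: L0/L1/L2 = FH/BD/- → run F
t=13: L0/L1/L2 = H/BDF/- → run H
t=14: L0/L1/L2 = H/BDF/- → run H
t=15: L0/L1/L2 = H/BDF/- → run H
t=16: L0/L1/L2 = -/BDFH/- → run B
t=17: L0/L1/L2 = -/BDFH/- → run B
t=18: L0/L1/L2 = -/BDFH/- → run B
t=19: L0/L1/L2 = -/BDFH/- → run B
t=20: L0/L1/L2 = -/DFH/- → run D
t=21: L0/L1/L2 = -/DFH/- → run D
t=22: L0/L1/L2 = -/DFH/- → run D
t=23: L0/L1/L2 = -/DFH/- → run D
t=24: L0/L1/L2 = -/FH/- → run F
t=25: L0/L1/L2 = -/FH/- → run F
t=26: L0/L1/L2 = -/H/- → run H
t=27: L0/L1/L2 = -/H/- → run H
t=28: L0/L1/L2 = -/H/- → run H
t=29: (idle)
t=30: (idle)
t=31: (idle)
t=32: (idle)
t=33: (idle)
t=34: (idle)
t=35: (idle)
t=36: (idle)

running at tick 19 = B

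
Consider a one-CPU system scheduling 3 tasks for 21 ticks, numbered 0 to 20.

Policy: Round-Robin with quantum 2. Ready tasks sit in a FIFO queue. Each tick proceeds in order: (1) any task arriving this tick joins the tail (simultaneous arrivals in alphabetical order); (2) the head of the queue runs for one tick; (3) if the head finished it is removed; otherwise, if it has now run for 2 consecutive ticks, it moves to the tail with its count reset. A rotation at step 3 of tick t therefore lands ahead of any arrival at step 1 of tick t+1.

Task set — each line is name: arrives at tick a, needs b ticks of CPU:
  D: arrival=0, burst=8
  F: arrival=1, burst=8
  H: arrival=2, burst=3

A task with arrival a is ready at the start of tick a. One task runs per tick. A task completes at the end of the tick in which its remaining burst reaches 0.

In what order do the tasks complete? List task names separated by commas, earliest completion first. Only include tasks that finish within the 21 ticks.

t=0: queue=[D] q_used=0 → run D
t=1: queue=[D,F] q_used=1 → run D
t=2: queue=[F,D,H] q_used=0 → run F
t=3: queue=[F,D,H] q_used=1 → run F
t=4: queue=[D,H,F] q_used=0 → run D
t=5: queue=[D,H,F] q_used=1 → run D
t=6: queue=[H,F,D] q_used=0 → run H
t=7: queue=[H,F,D] q_used=1 → run H
t=8: queue=[F,D,H] q_used=0 → run F
t=9: queue=[F,D,H] q_used=1 → run F
t=10: queue=[D,H,F] q_used=0 → run D
t=11: queue=[D,H,F] q_used=1 → run D
t=12: queue=[H,F,D] q_used=0 → run H
t=13: queue=[F,D] q_used=0 → run F
t=14: queue=[F,D] q_used=1 → run F
t=15: queue=[D,F] q_used=0 → run D
t=16: queue=[D,F] q_used=1 → run D
t=17: queue=[F] q_used=0 → run F
t=18: queue=[F] q_used=1 → run F
t=19: (idle)
t=20: (idle)

completion order = H, D, F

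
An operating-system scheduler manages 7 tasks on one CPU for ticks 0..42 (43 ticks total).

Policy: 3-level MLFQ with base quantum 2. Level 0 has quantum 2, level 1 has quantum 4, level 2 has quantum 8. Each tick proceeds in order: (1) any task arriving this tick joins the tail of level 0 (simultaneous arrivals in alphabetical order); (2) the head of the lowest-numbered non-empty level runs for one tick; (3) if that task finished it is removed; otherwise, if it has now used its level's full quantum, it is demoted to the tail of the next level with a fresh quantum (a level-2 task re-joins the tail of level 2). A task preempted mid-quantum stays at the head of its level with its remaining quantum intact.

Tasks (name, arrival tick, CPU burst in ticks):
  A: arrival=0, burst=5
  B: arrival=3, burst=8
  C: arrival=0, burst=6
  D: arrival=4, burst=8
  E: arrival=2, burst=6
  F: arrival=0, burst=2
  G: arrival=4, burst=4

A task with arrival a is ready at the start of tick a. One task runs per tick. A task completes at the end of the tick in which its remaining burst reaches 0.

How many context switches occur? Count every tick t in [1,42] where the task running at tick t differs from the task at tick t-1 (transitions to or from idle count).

context switches = 15

t=0: L0/L1/L2 = ACF/-/- → run A
t=1: L0/L1/L2 = ACF/-/- → run A
t=2: L0/L1/L2 = CFE/A/- → run C
t=3: L0/L1/L2 = CFEB/A/- → run C
t=4: L0/L1/L2 = FEBDG/AC/- → run F
t=5: L0/L1/L2 = FEBDG/AC/- → run F
t=6: L0/L1/L2 = EBDG/AC/- → run E
t=7: L0/L1/L2 = EBDG/AC/- → run E
t=8: L0/L1/L2 = BDG/ACE/- → run B
t=9: L0/L1/L2 = BDG/ACE/- → run B
t=10: L0/L1/L2 = DG/ACEB/- → run D
t=11: L0/L1/L2 = DG/ACEB/- → run D
t=12: L0/L1/L2 = G/ACEBD/- → run G
t=13: L0/L1/L2 = G/ACEBD/- → run G
t=14: L0/L1/L2 = -/ACEBDG/- → run A
t=15: L0/L1/L2 = -/ACEBDG/- → run A
t=16: L0/L1/L2 = -/ACEBDG/- → run A
t=17: L0/L1/L2 = -/CEBDG/- → run C
t=18: L0/L1/L2 = -/CEBDG/- → run C
t=19: L0/L1/L2 = -/CEBDG/- → run C
t=20: L0/L1/L2 = -/CEBDG/- → run C
t=21: L0/L1/L2 = -/EBDG/- → run E
t=22: L0/L1/L2 = -/EBDG/- → run E
t=23: L0/L1/L2 = -/EBDG/- → run E
t=24: L0/L1/L2 = -/EBDG/- → run E
t=25: L0/L1/L2 = -/BDG/- → run B
t=26: L0/L1/L2 = -/BDG/- → run B
t=27: L0/L1/L2 = -/BDG/- → run B
t=28: L0/L1/L2 = -/BDG/- → run B
t=29: L0/L1/L2 = -/DG/B → run D
t=30: L0/L1/L2 = -/DG/B → run D
t=31: L0/L1/L2 = -/DG/B → run D
t=32: L0/L1/L2 = -/DG/B → run D
t=33: L0/L1/L2 = -/G/BD → run G
t=34: L0/L1/L2 = -/G/BD → run G
t=35: L0/L1/L2 = -/-/BD → run B
t=36: L0/L1/L2 = -/-/BD → run B
t=37: L0/L1/L2 = -/-/D → run D
t=38: L0/L1/L2 = -/-/D → run D
t=39: (idle)
t=40: (idle)
t=41: (idle)
t=42: (idle)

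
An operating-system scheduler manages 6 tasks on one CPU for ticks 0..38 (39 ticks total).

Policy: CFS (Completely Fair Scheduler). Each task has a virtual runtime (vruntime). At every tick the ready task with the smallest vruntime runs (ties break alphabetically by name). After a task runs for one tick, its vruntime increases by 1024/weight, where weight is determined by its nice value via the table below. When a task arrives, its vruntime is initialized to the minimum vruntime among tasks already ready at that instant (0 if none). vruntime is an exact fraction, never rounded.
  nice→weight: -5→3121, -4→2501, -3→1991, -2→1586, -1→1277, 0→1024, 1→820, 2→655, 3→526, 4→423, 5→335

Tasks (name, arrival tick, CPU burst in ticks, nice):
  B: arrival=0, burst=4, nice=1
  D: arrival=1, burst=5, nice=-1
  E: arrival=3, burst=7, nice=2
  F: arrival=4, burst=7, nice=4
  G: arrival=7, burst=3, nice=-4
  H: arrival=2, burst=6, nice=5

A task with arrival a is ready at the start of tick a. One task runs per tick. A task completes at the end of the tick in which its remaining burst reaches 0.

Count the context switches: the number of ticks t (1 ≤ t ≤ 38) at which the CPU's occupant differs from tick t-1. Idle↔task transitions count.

context switches = 29

t=0: vr[B=0] → run B
t=1: vr[B=256/205 D=256/205] → run B
t=2: vr[B=512/205 D=256/205 H=256/205] → run D
t=3: vr[B=512/205 D=536832/261785 E=256/205 H=256/205] → run E
t=4: vr[B=512/205 D=536832/261785 E=15104/5371 F=256/205 H=256/205] → run F
t=5: vr[B=512/205 D=536832/261785 E=15104/5371 F=318208/86715 H=256/205] → run H
t=6: vr[B=512/205 D=536832/261785 E=15104/5371 F=318208/86715 H=59136/13735] → run D
t=7: vr[B=512/205 D=746752/261785 E=15104/5371 F=318208/86715 G=512/205 H=59136/13735] → run B
t=8: vr[B=768/205 D=746752/261785 E=15104/5371 F=318208/86715 G=512/205 H=59136/13735] → run G
t=9: vr[B=768/205 D=746752/261785 E=15104/5371 F=318208/86715 G=36352/12505 H=59136/13735] → run E
t=10: vr[B=768/205 D=746752/261785 E=117504/26855 F=318208/86715 G=36352/12505 H=59136/13735] → run D
t=11: vr[B=768/205 D=956672/261785 E=117504/26855 F=318208/86715 G=36352/12505 H=59136/13735] → run G
t=12: vr[B=768/205 D=956672/261785 E=117504/26855 F=318208/86715 G=41472/12505 H=59136/13735] → run G
t=13: vr[B=768/205 D=956672/261785 E=117504/26855 F=318208/86715 H=59136/13735] → run D
t=14: vr[B=768/205 D=1166592/261785 E=117504/26855 F=318208/86715 H=59136/13735] → run F
t=15: vr[B=768/205 D=1166592/261785 E=117504/26855 F=528128/86715 H=59136/13735] → run B
t=16: vr[D=1166592/261785 E=117504/26855 F=528128/86715 H=59136/13735] → run H
t=17: vr[D=1166592/261785 E=117504/26855 F=528128/86715 H=20224/2747] → run E
t=18: vr[D=1166592/261785 E=159488/26855 F=528128/86715 H=20224/2747] → run D
t=19: vr[E=159488/26855 F=528128/86715 H=20224/2747] → run E
t=20: vr[E=201472/26855 F=528128/86715 H=20224/2747] → run F
t=21: vr[E=201472/26855 F=246016/28905 H=20224/2747] → run H
t=22: vr[E=201472/26855 F=246016/28905 H=143104/13735] → run E
t=23: vr[E=243456/26855 F=246016/28905 H=143104/13735] → run F
t=24: vr[E=243456/26855 F=947968/86715 H=143104/13735] → run E
t=25: vr[E=57088/5371 F=947968/86715 H=143104/13735] → run H
t=26: vr[E=57088/5371 F=947968/86715 H=185088/13735] → run E
t=27: vr[F=947968/86715 H=185088/13735] → run F
t=28: vr[F=1157888/86715 H=185088/13735] → run F
t=29: vr[F=455936/28905 H=185088/13735] → run H
t=30: vr[F=455936/28905 H=227072/13735] → run F
t=31: vr[H=227072/13735] → run H
t=32: (idle)
t=33: (idle)
t=34: (idle)
t=35: (idle)
t=36: (idle)
t=37: (idle)
t=38: (idle)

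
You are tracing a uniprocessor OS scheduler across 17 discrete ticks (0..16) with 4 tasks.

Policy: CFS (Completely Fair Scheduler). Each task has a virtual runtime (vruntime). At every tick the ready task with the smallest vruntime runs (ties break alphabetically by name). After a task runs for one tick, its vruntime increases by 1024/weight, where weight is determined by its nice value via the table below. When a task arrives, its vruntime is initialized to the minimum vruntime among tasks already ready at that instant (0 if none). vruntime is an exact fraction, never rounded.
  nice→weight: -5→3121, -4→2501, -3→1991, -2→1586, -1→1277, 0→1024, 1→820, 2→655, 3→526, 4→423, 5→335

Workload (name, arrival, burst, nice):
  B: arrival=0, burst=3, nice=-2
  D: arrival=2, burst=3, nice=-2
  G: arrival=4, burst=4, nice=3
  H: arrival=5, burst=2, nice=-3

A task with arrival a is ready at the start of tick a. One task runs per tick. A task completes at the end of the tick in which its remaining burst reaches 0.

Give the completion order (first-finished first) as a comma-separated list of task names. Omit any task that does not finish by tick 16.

t=0: vr[B=0] → run B
t=1: vr[B=512/793] → run B
t=2: vr[B=1024/793 D=1024/793] → run B
t=3: vr[D=1024/793] → run D
t=4: vr[D=1536/793 G=1536/793] → run D
t=5: vr[D=2048/793 G=1536/793 H=1536/793] → run G
t=6: vr[D=2048/793 G=809984/208559 H=1536/793] → run H
t=7: vr[D=2048/793 G=809984/208559 H=3870208/1578863] → run H
t=8: vr[D=2048/793 G=809984/208559] → run D
t=9: vr[G=809984/208559] → run G
t=10: vr[G=1216000/208559] → run G
t=11: vr[G=1622016/208559] → run G
t=12: (idle)
t=13: (idle)
t=14: (idle)
t=15: (idle)
t=16: (idle)

completion order = B, H, D, G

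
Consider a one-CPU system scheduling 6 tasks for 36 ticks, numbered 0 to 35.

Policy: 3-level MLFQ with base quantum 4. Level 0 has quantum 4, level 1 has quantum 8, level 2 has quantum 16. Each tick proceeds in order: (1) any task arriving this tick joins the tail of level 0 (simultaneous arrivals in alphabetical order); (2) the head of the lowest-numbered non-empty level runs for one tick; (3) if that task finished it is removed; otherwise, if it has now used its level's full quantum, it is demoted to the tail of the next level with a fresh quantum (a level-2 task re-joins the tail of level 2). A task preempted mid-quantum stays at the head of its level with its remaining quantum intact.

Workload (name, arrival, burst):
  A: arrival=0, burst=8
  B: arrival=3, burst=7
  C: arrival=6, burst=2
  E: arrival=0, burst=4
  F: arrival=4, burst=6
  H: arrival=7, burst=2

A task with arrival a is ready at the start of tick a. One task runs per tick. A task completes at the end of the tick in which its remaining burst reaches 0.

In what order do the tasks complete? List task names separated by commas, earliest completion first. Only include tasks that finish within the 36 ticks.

t=0: L0/L1/L2 = AE/-/- → run A
t=1: L0/L1/L2 = AE/-/- → run A
t=2: L0/L1/L2 = AE/-/- → run A
t=3: L0/L1/L2 = AEB/-/- → run A
t=4: L0/L1/L2 = EBF/A/- → run E
t=5: L0/L1/L2 = EBF/A/- → run E
t=6: L0/L1/L2 = EBFC/A/- → run E
t=7: L0/L1/L2 = EBFCH/A/- → run E
t=8: L0/L1/L2 = BFCH/A/- → run B
t=9: L0/L1/L2 = BFCH/A/- → run B
t=10: L0/L1/L2 = BFCH/A/- → run B
t=11: L0/L1/L2 = BFCH/A/- → run B
t=12: L0/L1/L2 = FCH/AB/- → run F
t=13: L0/L1/L2 = FCH/AB/- → run F
t=14: L0/L1/L2 = FCH/AB/- → run F
t=15: L0/L1/L2 = FCH/AB/- → run F
t=16: L0/L1/L2 = CH/ABF/- → run C
t=17: L0/L1/L2 = CH/ABF/- → run C
t=18: L0/L1/L2 = H/ABF/- → run H
t=19: L0/L1/L2 = H/ABF/- → run H
t=20: L0/L1/L2 = -/ABF/- → run A
t=21: L0/L1/L2 = -/ABF/- → run A
t=22: L0/L1/L2 = -/ABF/- → run A
t=23: L0/L1/L2 = -/ABF/- → run A
t=24: L0/L1/L2 = -/BF/- → run B
t=25: L0/L1/L2 = -/BF/- → run B
t=26: L0/L1/L2 = -/BF/- → run B
t=27: L0/L1/L2 = -/F/- → run F
t=28: L0/L1/L2 = -/F/- → run F
t=29: (idle)
t=30: (idle)
t=31: (idle)
t=32: (idle)
t=33: (idle)
t=34: (idle)
t=35: (idle)

completion order = E, C, H, A, B, F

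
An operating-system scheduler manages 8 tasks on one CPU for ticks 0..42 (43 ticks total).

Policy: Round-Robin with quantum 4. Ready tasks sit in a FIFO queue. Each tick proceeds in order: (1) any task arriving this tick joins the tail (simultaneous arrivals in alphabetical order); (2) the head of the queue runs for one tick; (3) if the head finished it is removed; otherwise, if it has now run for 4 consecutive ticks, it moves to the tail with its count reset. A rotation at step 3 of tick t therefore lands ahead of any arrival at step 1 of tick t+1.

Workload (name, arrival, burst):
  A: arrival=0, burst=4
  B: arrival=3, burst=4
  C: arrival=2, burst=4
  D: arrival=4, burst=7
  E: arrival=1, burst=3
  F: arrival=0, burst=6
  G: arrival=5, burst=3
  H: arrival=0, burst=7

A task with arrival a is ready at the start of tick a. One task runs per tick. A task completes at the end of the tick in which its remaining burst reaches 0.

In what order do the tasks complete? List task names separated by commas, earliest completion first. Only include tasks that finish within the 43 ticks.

t=0: queue=[A,F,H] q_used=0 → run A
t=1: queue=[A,F,H,E] q_used=1 → run A
t=2: queue=[A,F,H,E,C] q_used=2 → run A
t=3: queue=[A,F,H,E,C,B] q_used=3 → run A
t=4: queue=[F,H,E,C,B,D] q_used=0 → run F
t=5: queue=[F,H,E,C,B,D,G] q_used=1 → run F
t=6: queue=[F,H,E,C,B,D,G] q_used=2 → run F
t=7: queue=[F,H,E,C,B,D,G] q_used=3 → run F
t=8: queue=[H,E,C,B,D,G,F] q_used=0 → run H
t=9: queue=[H,E,C,B,D,G,F] q_used=1 → run H
t=10: queue=[H,E,C,B,D,G,F] q_used=2 → run H
t=11: queue=[H,E,C,B,D,G,F] q_used=3 → run H
t=12: queue=[E,C,B,D,G,F,H] q_used=0 → run E
t=13: queue=[E,C,B,D,G,F,H] q_used=1 → run E
t=14: queue=[E,C,B,D,G,F,H] q_used=2 → run E
t=15: queue=[C,B,D,G,F,H] q_used=0 → run C
t=16: queue=[C,B,D,G,F,H] q_used=1 → run C
t=17: queue=[C,B,D,G,F,H] q_used=2 → run C
t=18: queue=[C,B,D,G,F,H] q_used=3 → run C
t=19: queue=[B,D,G,F,H] q_used=0 → run B
t=20: queue=[B,D,G,F,H] q_used=1 → run B
t=21: queue=[B,D,G,F,H] q_used=2 → run B
t=22: queue=[B,D,G,F,H] q_used=3 → run B
t=23: queue=[D,G,F,H] q_used=0 → run D
t=24: queue=[D,G,F,H] q_used=1 → run D
t=25: queue=[D,G,F,H] q_used=2 → run D
t=26: queue=[D,G,F,H] q_used=3 → run D
t=27: queue=[G,F,H,D] q_used=0 → run G
t=28: queue=[G,F,H,D] q_used=1 → run G
t=29: queue=[G,F,H,D] q_used=2 → run G
t=30: queue=[F,H,D] q_used=0 → run F
t=31: queue=[F,H,D] q_used=1 → run F
t=32: queue=[H,D] q_used=0 → run H
t=33: queue=[H,D] q_used=1 → run H
t=34: queue=[H,D] q_used=2 → run H
t=35: queue=[D] q_used=0 → run D
t=36: queue=[D] q_used=1 → run D
t=37: queue=[D] q_used=2 → run D
t=38: (idle)
t=39: (idle)
t=40: (idle)
t=41: (idle)
t=42: (idle)

completion order = A, E, C, B, G, F, H, D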